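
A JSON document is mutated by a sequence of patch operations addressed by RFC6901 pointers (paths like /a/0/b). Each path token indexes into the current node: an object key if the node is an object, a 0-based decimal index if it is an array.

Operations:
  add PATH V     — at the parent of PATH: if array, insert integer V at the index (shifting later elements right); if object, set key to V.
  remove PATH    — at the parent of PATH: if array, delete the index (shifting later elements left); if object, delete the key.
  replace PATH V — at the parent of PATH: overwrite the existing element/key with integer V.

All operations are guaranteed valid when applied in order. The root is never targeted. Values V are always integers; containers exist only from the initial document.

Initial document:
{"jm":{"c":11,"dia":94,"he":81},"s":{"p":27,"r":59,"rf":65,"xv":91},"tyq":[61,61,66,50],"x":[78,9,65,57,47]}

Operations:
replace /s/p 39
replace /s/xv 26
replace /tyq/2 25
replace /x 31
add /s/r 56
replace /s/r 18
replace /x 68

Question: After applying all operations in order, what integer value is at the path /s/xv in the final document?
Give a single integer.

Answer: 26

Derivation:
After op 1 (replace /s/p 39): {"jm":{"c":11,"dia":94,"he":81},"s":{"p":39,"r":59,"rf":65,"xv":91},"tyq":[61,61,66,50],"x":[78,9,65,57,47]}
After op 2 (replace /s/xv 26): {"jm":{"c":11,"dia":94,"he":81},"s":{"p":39,"r":59,"rf":65,"xv":26},"tyq":[61,61,66,50],"x":[78,9,65,57,47]}
After op 3 (replace /tyq/2 25): {"jm":{"c":11,"dia":94,"he":81},"s":{"p":39,"r":59,"rf":65,"xv":26},"tyq":[61,61,25,50],"x":[78,9,65,57,47]}
After op 4 (replace /x 31): {"jm":{"c":11,"dia":94,"he":81},"s":{"p":39,"r":59,"rf":65,"xv":26},"tyq":[61,61,25,50],"x":31}
After op 5 (add /s/r 56): {"jm":{"c":11,"dia":94,"he":81},"s":{"p":39,"r":56,"rf":65,"xv":26},"tyq":[61,61,25,50],"x":31}
After op 6 (replace /s/r 18): {"jm":{"c":11,"dia":94,"he":81},"s":{"p":39,"r":18,"rf":65,"xv":26},"tyq":[61,61,25,50],"x":31}
After op 7 (replace /x 68): {"jm":{"c":11,"dia":94,"he":81},"s":{"p":39,"r":18,"rf":65,"xv":26},"tyq":[61,61,25,50],"x":68}
Value at /s/xv: 26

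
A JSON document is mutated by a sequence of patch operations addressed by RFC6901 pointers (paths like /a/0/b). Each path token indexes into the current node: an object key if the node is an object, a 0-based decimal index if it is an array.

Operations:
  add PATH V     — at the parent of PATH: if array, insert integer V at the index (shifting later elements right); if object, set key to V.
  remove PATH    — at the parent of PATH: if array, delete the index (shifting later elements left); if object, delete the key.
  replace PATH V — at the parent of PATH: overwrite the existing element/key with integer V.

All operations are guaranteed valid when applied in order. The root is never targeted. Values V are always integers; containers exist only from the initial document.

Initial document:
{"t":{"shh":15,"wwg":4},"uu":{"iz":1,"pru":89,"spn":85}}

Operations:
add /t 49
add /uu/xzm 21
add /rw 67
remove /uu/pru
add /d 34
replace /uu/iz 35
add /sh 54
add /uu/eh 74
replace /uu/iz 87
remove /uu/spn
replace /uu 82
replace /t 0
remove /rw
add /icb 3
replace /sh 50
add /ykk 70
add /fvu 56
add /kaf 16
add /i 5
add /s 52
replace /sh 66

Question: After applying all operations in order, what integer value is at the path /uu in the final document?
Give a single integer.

Answer: 82

Derivation:
After op 1 (add /t 49): {"t":49,"uu":{"iz":1,"pru":89,"spn":85}}
After op 2 (add /uu/xzm 21): {"t":49,"uu":{"iz":1,"pru":89,"spn":85,"xzm":21}}
After op 3 (add /rw 67): {"rw":67,"t":49,"uu":{"iz":1,"pru":89,"spn":85,"xzm":21}}
After op 4 (remove /uu/pru): {"rw":67,"t":49,"uu":{"iz":1,"spn":85,"xzm":21}}
After op 5 (add /d 34): {"d":34,"rw":67,"t":49,"uu":{"iz":1,"spn":85,"xzm":21}}
After op 6 (replace /uu/iz 35): {"d":34,"rw":67,"t":49,"uu":{"iz":35,"spn":85,"xzm":21}}
After op 7 (add /sh 54): {"d":34,"rw":67,"sh":54,"t":49,"uu":{"iz":35,"spn":85,"xzm":21}}
After op 8 (add /uu/eh 74): {"d":34,"rw":67,"sh":54,"t":49,"uu":{"eh":74,"iz":35,"spn":85,"xzm":21}}
After op 9 (replace /uu/iz 87): {"d":34,"rw":67,"sh":54,"t":49,"uu":{"eh":74,"iz":87,"spn":85,"xzm":21}}
After op 10 (remove /uu/spn): {"d":34,"rw":67,"sh":54,"t":49,"uu":{"eh":74,"iz":87,"xzm":21}}
After op 11 (replace /uu 82): {"d":34,"rw":67,"sh":54,"t":49,"uu":82}
After op 12 (replace /t 0): {"d":34,"rw":67,"sh":54,"t":0,"uu":82}
After op 13 (remove /rw): {"d":34,"sh":54,"t":0,"uu":82}
After op 14 (add /icb 3): {"d":34,"icb":3,"sh":54,"t":0,"uu":82}
After op 15 (replace /sh 50): {"d":34,"icb":3,"sh":50,"t":0,"uu":82}
After op 16 (add /ykk 70): {"d":34,"icb":3,"sh":50,"t":0,"uu":82,"ykk":70}
After op 17 (add /fvu 56): {"d":34,"fvu":56,"icb":3,"sh":50,"t":0,"uu":82,"ykk":70}
After op 18 (add /kaf 16): {"d":34,"fvu":56,"icb":3,"kaf":16,"sh":50,"t":0,"uu":82,"ykk":70}
After op 19 (add /i 5): {"d":34,"fvu":56,"i":5,"icb":3,"kaf":16,"sh":50,"t":0,"uu":82,"ykk":70}
After op 20 (add /s 52): {"d":34,"fvu":56,"i":5,"icb":3,"kaf":16,"s":52,"sh":50,"t":0,"uu":82,"ykk":70}
After op 21 (replace /sh 66): {"d":34,"fvu":56,"i":5,"icb":3,"kaf":16,"s":52,"sh":66,"t":0,"uu":82,"ykk":70}
Value at /uu: 82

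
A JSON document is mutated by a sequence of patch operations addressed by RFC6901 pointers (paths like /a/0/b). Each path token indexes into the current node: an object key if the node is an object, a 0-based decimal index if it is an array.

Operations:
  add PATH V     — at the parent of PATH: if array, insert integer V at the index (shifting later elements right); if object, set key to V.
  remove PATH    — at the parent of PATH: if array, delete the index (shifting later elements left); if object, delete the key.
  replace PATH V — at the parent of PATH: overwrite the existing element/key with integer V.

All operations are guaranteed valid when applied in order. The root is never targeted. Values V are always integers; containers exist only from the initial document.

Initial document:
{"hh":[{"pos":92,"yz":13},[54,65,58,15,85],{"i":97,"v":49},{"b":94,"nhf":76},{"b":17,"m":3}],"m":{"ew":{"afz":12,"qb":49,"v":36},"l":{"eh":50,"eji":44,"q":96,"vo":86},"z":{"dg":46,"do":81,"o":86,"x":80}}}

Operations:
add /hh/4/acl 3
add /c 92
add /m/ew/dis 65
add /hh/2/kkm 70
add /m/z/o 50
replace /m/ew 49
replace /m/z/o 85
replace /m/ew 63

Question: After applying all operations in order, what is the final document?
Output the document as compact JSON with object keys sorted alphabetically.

Answer: {"c":92,"hh":[{"pos":92,"yz":13},[54,65,58,15,85],{"i":97,"kkm":70,"v":49},{"b":94,"nhf":76},{"acl":3,"b":17,"m":3}],"m":{"ew":63,"l":{"eh":50,"eji":44,"q":96,"vo":86},"z":{"dg":46,"do":81,"o":85,"x":80}}}

Derivation:
After op 1 (add /hh/4/acl 3): {"hh":[{"pos":92,"yz":13},[54,65,58,15,85],{"i":97,"v":49},{"b":94,"nhf":76},{"acl":3,"b":17,"m":3}],"m":{"ew":{"afz":12,"qb":49,"v":36},"l":{"eh":50,"eji":44,"q":96,"vo":86},"z":{"dg":46,"do":81,"o":86,"x":80}}}
After op 2 (add /c 92): {"c":92,"hh":[{"pos":92,"yz":13},[54,65,58,15,85],{"i":97,"v":49},{"b":94,"nhf":76},{"acl":3,"b":17,"m":3}],"m":{"ew":{"afz":12,"qb":49,"v":36},"l":{"eh":50,"eji":44,"q":96,"vo":86},"z":{"dg":46,"do":81,"o":86,"x":80}}}
After op 3 (add /m/ew/dis 65): {"c":92,"hh":[{"pos":92,"yz":13},[54,65,58,15,85],{"i":97,"v":49},{"b":94,"nhf":76},{"acl":3,"b":17,"m":3}],"m":{"ew":{"afz":12,"dis":65,"qb":49,"v":36},"l":{"eh":50,"eji":44,"q":96,"vo":86},"z":{"dg":46,"do":81,"o":86,"x":80}}}
After op 4 (add /hh/2/kkm 70): {"c":92,"hh":[{"pos":92,"yz":13},[54,65,58,15,85],{"i":97,"kkm":70,"v":49},{"b":94,"nhf":76},{"acl":3,"b":17,"m":3}],"m":{"ew":{"afz":12,"dis":65,"qb":49,"v":36},"l":{"eh":50,"eji":44,"q":96,"vo":86},"z":{"dg":46,"do":81,"o":86,"x":80}}}
After op 5 (add /m/z/o 50): {"c":92,"hh":[{"pos":92,"yz":13},[54,65,58,15,85],{"i":97,"kkm":70,"v":49},{"b":94,"nhf":76},{"acl":3,"b":17,"m":3}],"m":{"ew":{"afz":12,"dis":65,"qb":49,"v":36},"l":{"eh":50,"eji":44,"q":96,"vo":86},"z":{"dg":46,"do":81,"o":50,"x":80}}}
After op 6 (replace /m/ew 49): {"c":92,"hh":[{"pos":92,"yz":13},[54,65,58,15,85],{"i":97,"kkm":70,"v":49},{"b":94,"nhf":76},{"acl":3,"b":17,"m":3}],"m":{"ew":49,"l":{"eh":50,"eji":44,"q":96,"vo":86},"z":{"dg":46,"do":81,"o":50,"x":80}}}
After op 7 (replace /m/z/o 85): {"c":92,"hh":[{"pos":92,"yz":13},[54,65,58,15,85],{"i":97,"kkm":70,"v":49},{"b":94,"nhf":76},{"acl":3,"b":17,"m":3}],"m":{"ew":49,"l":{"eh":50,"eji":44,"q":96,"vo":86},"z":{"dg":46,"do":81,"o":85,"x":80}}}
After op 8 (replace /m/ew 63): {"c":92,"hh":[{"pos":92,"yz":13},[54,65,58,15,85],{"i":97,"kkm":70,"v":49},{"b":94,"nhf":76},{"acl":3,"b":17,"m":3}],"m":{"ew":63,"l":{"eh":50,"eji":44,"q":96,"vo":86},"z":{"dg":46,"do":81,"o":85,"x":80}}}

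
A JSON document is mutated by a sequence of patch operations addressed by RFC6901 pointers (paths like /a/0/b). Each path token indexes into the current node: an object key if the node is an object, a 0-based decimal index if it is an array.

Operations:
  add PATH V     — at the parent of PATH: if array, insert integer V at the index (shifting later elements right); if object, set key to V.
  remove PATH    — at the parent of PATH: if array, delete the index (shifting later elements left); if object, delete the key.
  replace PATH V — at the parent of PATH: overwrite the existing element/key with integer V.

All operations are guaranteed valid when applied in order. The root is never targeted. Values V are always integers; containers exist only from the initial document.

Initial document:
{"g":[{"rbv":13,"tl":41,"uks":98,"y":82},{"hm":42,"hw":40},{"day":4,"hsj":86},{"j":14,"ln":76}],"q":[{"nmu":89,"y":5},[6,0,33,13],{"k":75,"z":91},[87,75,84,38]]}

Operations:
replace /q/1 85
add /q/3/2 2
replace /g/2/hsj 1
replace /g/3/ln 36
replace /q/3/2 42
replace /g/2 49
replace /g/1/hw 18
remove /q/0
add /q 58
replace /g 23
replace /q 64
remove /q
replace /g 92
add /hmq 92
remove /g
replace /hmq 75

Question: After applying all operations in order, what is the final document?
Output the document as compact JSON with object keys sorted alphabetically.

After op 1 (replace /q/1 85): {"g":[{"rbv":13,"tl":41,"uks":98,"y":82},{"hm":42,"hw":40},{"day":4,"hsj":86},{"j":14,"ln":76}],"q":[{"nmu":89,"y":5},85,{"k":75,"z":91},[87,75,84,38]]}
After op 2 (add /q/3/2 2): {"g":[{"rbv":13,"tl":41,"uks":98,"y":82},{"hm":42,"hw":40},{"day":4,"hsj":86},{"j":14,"ln":76}],"q":[{"nmu":89,"y":5},85,{"k":75,"z":91},[87,75,2,84,38]]}
After op 3 (replace /g/2/hsj 1): {"g":[{"rbv":13,"tl":41,"uks":98,"y":82},{"hm":42,"hw":40},{"day":4,"hsj":1},{"j":14,"ln":76}],"q":[{"nmu":89,"y":5},85,{"k":75,"z":91},[87,75,2,84,38]]}
After op 4 (replace /g/3/ln 36): {"g":[{"rbv":13,"tl":41,"uks":98,"y":82},{"hm":42,"hw":40},{"day":4,"hsj":1},{"j":14,"ln":36}],"q":[{"nmu":89,"y":5},85,{"k":75,"z":91},[87,75,2,84,38]]}
After op 5 (replace /q/3/2 42): {"g":[{"rbv":13,"tl":41,"uks":98,"y":82},{"hm":42,"hw":40},{"day":4,"hsj":1},{"j":14,"ln":36}],"q":[{"nmu":89,"y":5},85,{"k":75,"z":91},[87,75,42,84,38]]}
After op 6 (replace /g/2 49): {"g":[{"rbv":13,"tl":41,"uks":98,"y":82},{"hm":42,"hw":40},49,{"j":14,"ln":36}],"q":[{"nmu":89,"y":5},85,{"k":75,"z":91},[87,75,42,84,38]]}
After op 7 (replace /g/1/hw 18): {"g":[{"rbv":13,"tl":41,"uks":98,"y":82},{"hm":42,"hw":18},49,{"j":14,"ln":36}],"q":[{"nmu":89,"y":5},85,{"k":75,"z":91},[87,75,42,84,38]]}
After op 8 (remove /q/0): {"g":[{"rbv":13,"tl":41,"uks":98,"y":82},{"hm":42,"hw":18},49,{"j":14,"ln":36}],"q":[85,{"k":75,"z":91},[87,75,42,84,38]]}
After op 9 (add /q 58): {"g":[{"rbv":13,"tl":41,"uks":98,"y":82},{"hm":42,"hw":18},49,{"j":14,"ln":36}],"q":58}
After op 10 (replace /g 23): {"g":23,"q":58}
After op 11 (replace /q 64): {"g":23,"q":64}
After op 12 (remove /q): {"g":23}
After op 13 (replace /g 92): {"g":92}
After op 14 (add /hmq 92): {"g":92,"hmq":92}
After op 15 (remove /g): {"hmq":92}
After op 16 (replace /hmq 75): {"hmq":75}

Answer: {"hmq":75}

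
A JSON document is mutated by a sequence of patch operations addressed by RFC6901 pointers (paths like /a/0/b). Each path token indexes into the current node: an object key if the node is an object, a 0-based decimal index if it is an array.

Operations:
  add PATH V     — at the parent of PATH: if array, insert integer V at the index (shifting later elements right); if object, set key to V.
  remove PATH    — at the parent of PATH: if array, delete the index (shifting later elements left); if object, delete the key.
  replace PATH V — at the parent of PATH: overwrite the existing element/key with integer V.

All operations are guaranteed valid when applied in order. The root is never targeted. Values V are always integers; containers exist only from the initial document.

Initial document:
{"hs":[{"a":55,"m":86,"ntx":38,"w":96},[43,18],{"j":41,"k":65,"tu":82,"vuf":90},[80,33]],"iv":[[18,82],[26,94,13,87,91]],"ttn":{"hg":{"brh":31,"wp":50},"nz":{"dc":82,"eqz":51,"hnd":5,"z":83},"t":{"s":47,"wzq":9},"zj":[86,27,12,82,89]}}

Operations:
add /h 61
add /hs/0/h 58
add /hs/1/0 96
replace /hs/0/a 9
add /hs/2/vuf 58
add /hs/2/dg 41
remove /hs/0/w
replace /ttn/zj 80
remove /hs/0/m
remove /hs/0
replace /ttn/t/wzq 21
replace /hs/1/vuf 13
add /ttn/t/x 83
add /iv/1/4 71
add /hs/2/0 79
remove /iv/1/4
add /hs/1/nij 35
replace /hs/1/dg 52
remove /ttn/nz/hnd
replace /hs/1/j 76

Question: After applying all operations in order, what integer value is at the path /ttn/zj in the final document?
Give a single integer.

Answer: 80

Derivation:
After op 1 (add /h 61): {"h":61,"hs":[{"a":55,"m":86,"ntx":38,"w":96},[43,18],{"j":41,"k":65,"tu":82,"vuf":90},[80,33]],"iv":[[18,82],[26,94,13,87,91]],"ttn":{"hg":{"brh":31,"wp":50},"nz":{"dc":82,"eqz":51,"hnd":5,"z":83},"t":{"s":47,"wzq":9},"zj":[86,27,12,82,89]}}
After op 2 (add /hs/0/h 58): {"h":61,"hs":[{"a":55,"h":58,"m":86,"ntx":38,"w":96},[43,18],{"j":41,"k":65,"tu":82,"vuf":90},[80,33]],"iv":[[18,82],[26,94,13,87,91]],"ttn":{"hg":{"brh":31,"wp":50},"nz":{"dc":82,"eqz":51,"hnd":5,"z":83},"t":{"s":47,"wzq":9},"zj":[86,27,12,82,89]}}
After op 3 (add /hs/1/0 96): {"h":61,"hs":[{"a":55,"h":58,"m":86,"ntx":38,"w":96},[96,43,18],{"j":41,"k":65,"tu":82,"vuf":90},[80,33]],"iv":[[18,82],[26,94,13,87,91]],"ttn":{"hg":{"brh":31,"wp":50},"nz":{"dc":82,"eqz":51,"hnd":5,"z":83},"t":{"s":47,"wzq":9},"zj":[86,27,12,82,89]}}
After op 4 (replace /hs/0/a 9): {"h":61,"hs":[{"a":9,"h":58,"m":86,"ntx":38,"w":96},[96,43,18],{"j":41,"k":65,"tu":82,"vuf":90},[80,33]],"iv":[[18,82],[26,94,13,87,91]],"ttn":{"hg":{"brh":31,"wp":50},"nz":{"dc":82,"eqz":51,"hnd":5,"z":83},"t":{"s":47,"wzq":9},"zj":[86,27,12,82,89]}}
After op 5 (add /hs/2/vuf 58): {"h":61,"hs":[{"a":9,"h":58,"m":86,"ntx":38,"w":96},[96,43,18],{"j":41,"k":65,"tu":82,"vuf":58},[80,33]],"iv":[[18,82],[26,94,13,87,91]],"ttn":{"hg":{"brh":31,"wp":50},"nz":{"dc":82,"eqz":51,"hnd":5,"z":83},"t":{"s":47,"wzq":9},"zj":[86,27,12,82,89]}}
After op 6 (add /hs/2/dg 41): {"h":61,"hs":[{"a":9,"h":58,"m":86,"ntx":38,"w":96},[96,43,18],{"dg":41,"j":41,"k":65,"tu":82,"vuf":58},[80,33]],"iv":[[18,82],[26,94,13,87,91]],"ttn":{"hg":{"brh":31,"wp":50},"nz":{"dc":82,"eqz":51,"hnd":5,"z":83},"t":{"s":47,"wzq":9},"zj":[86,27,12,82,89]}}
After op 7 (remove /hs/0/w): {"h":61,"hs":[{"a":9,"h":58,"m":86,"ntx":38},[96,43,18],{"dg":41,"j":41,"k":65,"tu":82,"vuf":58},[80,33]],"iv":[[18,82],[26,94,13,87,91]],"ttn":{"hg":{"brh":31,"wp":50},"nz":{"dc":82,"eqz":51,"hnd":5,"z":83},"t":{"s":47,"wzq":9},"zj":[86,27,12,82,89]}}
After op 8 (replace /ttn/zj 80): {"h":61,"hs":[{"a":9,"h":58,"m":86,"ntx":38},[96,43,18],{"dg":41,"j":41,"k":65,"tu":82,"vuf":58},[80,33]],"iv":[[18,82],[26,94,13,87,91]],"ttn":{"hg":{"brh":31,"wp":50},"nz":{"dc":82,"eqz":51,"hnd":5,"z":83},"t":{"s":47,"wzq":9},"zj":80}}
After op 9 (remove /hs/0/m): {"h":61,"hs":[{"a":9,"h":58,"ntx":38},[96,43,18],{"dg":41,"j":41,"k":65,"tu":82,"vuf":58},[80,33]],"iv":[[18,82],[26,94,13,87,91]],"ttn":{"hg":{"brh":31,"wp":50},"nz":{"dc":82,"eqz":51,"hnd":5,"z":83},"t":{"s":47,"wzq":9},"zj":80}}
After op 10 (remove /hs/0): {"h":61,"hs":[[96,43,18],{"dg":41,"j":41,"k":65,"tu":82,"vuf":58},[80,33]],"iv":[[18,82],[26,94,13,87,91]],"ttn":{"hg":{"brh":31,"wp":50},"nz":{"dc":82,"eqz":51,"hnd":5,"z":83},"t":{"s":47,"wzq":9},"zj":80}}
After op 11 (replace /ttn/t/wzq 21): {"h":61,"hs":[[96,43,18],{"dg":41,"j":41,"k":65,"tu":82,"vuf":58},[80,33]],"iv":[[18,82],[26,94,13,87,91]],"ttn":{"hg":{"brh":31,"wp":50},"nz":{"dc":82,"eqz":51,"hnd":5,"z":83},"t":{"s":47,"wzq":21},"zj":80}}
After op 12 (replace /hs/1/vuf 13): {"h":61,"hs":[[96,43,18],{"dg":41,"j":41,"k":65,"tu":82,"vuf":13},[80,33]],"iv":[[18,82],[26,94,13,87,91]],"ttn":{"hg":{"brh":31,"wp":50},"nz":{"dc":82,"eqz":51,"hnd":5,"z":83},"t":{"s":47,"wzq":21},"zj":80}}
After op 13 (add /ttn/t/x 83): {"h":61,"hs":[[96,43,18],{"dg":41,"j":41,"k":65,"tu":82,"vuf":13},[80,33]],"iv":[[18,82],[26,94,13,87,91]],"ttn":{"hg":{"brh":31,"wp":50},"nz":{"dc":82,"eqz":51,"hnd":5,"z":83},"t":{"s":47,"wzq":21,"x":83},"zj":80}}
After op 14 (add /iv/1/4 71): {"h":61,"hs":[[96,43,18],{"dg":41,"j":41,"k":65,"tu":82,"vuf":13},[80,33]],"iv":[[18,82],[26,94,13,87,71,91]],"ttn":{"hg":{"brh":31,"wp":50},"nz":{"dc":82,"eqz":51,"hnd":5,"z":83},"t":{"s":47,"wzq":21,"x":83},"zj":80}}
After op 15 (add /hs/2/0 79): {"h":61,"hs":[[96,43,18],{"dg":41,"j":41,"k":65,"tu":82,"vuf":13},[79,80,33]],"iv":[[18,82],[26,94,13,87,71,91]],"ttn":{"hg":{"brh":31,"wp":50},"nz":{"dc":82,"eqz":51,"hnd":5,"z":83},"t":{"s":47,"wzq":21,"x":83},"zj":80}}
After op 16 (remove /iv/1/4): {"h":61,"hs":[[96,43,18],{"dg":41,"j":41,"k":65,"tu":82,"vuf":13},[79,80,33]],"iv":[[18,82],[26,94,13,87,91]],"ttn":{"hg":{"brh":31,"wp":50},"nz":{"dc":82,"eqz":51,"hnd":5,"z":83},"t":{"s":47,"wzq":21,"x":83},"zj":80}}
After op 17 (add /hs/1/nij 35): {"h":61,"hs":[[96,43,18],{"dg":41,"j":41,"k":65,"nij":35,"tu":82,"vuf":13},[79,80,33]],"iv":[[18,82],[26,94,13,87,91]],"ttn":{"hg":{"brh":31,"wp":50},"nz":{"dc":82,"eqz":51,"hnd":5,"z":83},"t":{"s":47,"wzq":21,"x":83},"zj":80}}
After op 18 (replace /hs/1/dg 52): {"h":61,"hs":[[96,43,18],{"dg":52,"j":41,"k":65,"nij":35,"tu":82,"vuf":13},[79,80,33]],"iv":[[18,82],[26,94,13,87,91]],"ttn":{"hg":{"brh":31,"wp":50},"nz":{"dc":82,"eqz":51,"hnd":5,"z":83},"t":{"s":47,"wzq":21,"x":83},"zj":80}}
After op 19 (remove /ttn/nz/hnd): {"h":61,"hs":[[96,43,18],{"dg":52,"j":41,"k":65,"nij":35,"tu":82,"vuf":13},[79,80,33]],"iv":[[18,82],[26,94,13,87,91]],"ttn":{"hg":{"brh":31,"wp":50},"nz":{"dc":82,"eqz":51,"z":83},"t":{"s":47,"wzq":21,"x":83},"zj":80}}
After op 20 (replace /hs/1/j 76): {"h":61,"hs":[[96,43,18],{"dg":52,"j":76,"k":65,"nij":35,"tu":82,"vuf":13},[79,80,33]],"iv":[[18,82],[26,94,13,87,91]],"ttn":{"hg":{"brh":31,"wp":50},"nz":{"dc":82,"eqz":51,"z":83},"t":{"s":47,"wzq":21,"x":83},"zj":80}}
Value at /ttn/zj: 80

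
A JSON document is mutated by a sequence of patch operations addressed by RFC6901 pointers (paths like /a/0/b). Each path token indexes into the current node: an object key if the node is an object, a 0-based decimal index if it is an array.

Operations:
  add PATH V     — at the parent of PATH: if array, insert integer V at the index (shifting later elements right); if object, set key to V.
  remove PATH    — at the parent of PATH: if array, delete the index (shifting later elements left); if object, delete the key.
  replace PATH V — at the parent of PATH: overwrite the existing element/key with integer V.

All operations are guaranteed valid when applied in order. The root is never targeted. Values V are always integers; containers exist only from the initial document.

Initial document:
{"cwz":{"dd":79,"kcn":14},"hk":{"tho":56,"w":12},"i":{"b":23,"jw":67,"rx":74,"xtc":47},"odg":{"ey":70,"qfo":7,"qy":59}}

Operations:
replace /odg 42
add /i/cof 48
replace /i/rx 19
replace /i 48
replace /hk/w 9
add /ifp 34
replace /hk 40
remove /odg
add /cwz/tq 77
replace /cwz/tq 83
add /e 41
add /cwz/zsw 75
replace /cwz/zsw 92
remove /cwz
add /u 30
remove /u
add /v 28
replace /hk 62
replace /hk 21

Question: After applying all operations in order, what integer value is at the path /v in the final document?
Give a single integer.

Answer: 28

Derivation:
After op 1 (replace /odg 42): {"cwz":{"dd":79,"kcn":14},"hk":{"tho":56,"w":12},"i":{"b":23,"jw":67,"rx":74,"xtc":47},"odg":42}
After op 2 (add /i/cof 48): {"cwz":{"dd":79,"kcn":14},"hk":{"tho":56,"w":12},"i":{"b":23,"cof":48,"jw":67,"rx":74,"xtc":47},"odg":42}
After op 3 (replace /i/rx 19): {"cwz":{"dd":79,"kcn":14},"hk":{"tho":56,"w":12},"i":{"b":23,"cof":48,"jw":67,"rx":19,"xtc":47},"odg":42}
After op 4 (replace /i 48): {"cwz":{"dd":79,"kcn":14},"hk":{"tho":56,"w":12},"i":48,"odg":42}
After op 5 (replace /hk/w 9): {"cwz":{"dd":79,"kcn":14},"hk":{"tho":56,"w":9},"i":48,"odg":42}
After op 6 (add /ifp 34): {"cwz":{"dd":79,"kcn":14},"hk":{"tho":56,"w":9},"i":48,"ifp":34,"odg":42}
After op 7 (replace /hk 40): {"cwz":{"dd":79,"kcn":14},"hk":40,"i":48,"ifp":34,"odg":42}
After op 8 (remove /odg): {"cwz":{"dd":79,"kcn":14},"hk":40,"i":48,"ifp":34}
After op 9 (add /cwz/tq 77): {"cwz":{"dd":79,"kcn":14,"tq":77},"hk":40,"i":48,"ifp":34}
After op 10 (replace /cwz/tq 83): {"cwz":{"dd":79,"kcn":14,"tq":83},"hk":40,"i":48,"ifp":34}
After op 11 (add /e 41): {"cwz":{"dd":79,"kcn":14,"tq":83},"e":41,"hk":40,"i":48,"ifp":34}
After op 12 (add /cwz/zsw 75): {"cwz":{"dd":79,"kcn":14,"tq":83,"zsw":75},"e":41,"hk":40,"i":48,"ifp":34}
After op 13 (replace /cwz/zsw 92): {"cwz":{"dd":79,"kcn":14,"tq":83,"zsw":92},"e":41,"hk":40,"i":48,"ifp":34}
After op 14 (remove /cwz): {"e":41,"hk":40,"i":48,"ifp":34}
After op 15 (add /u 30): {"e":41,"hk":40,"i":48,"ifp":34,"u":30}
After op 16 (remove /u): {"e":41,"hk":40,"i":48,"ifp":34}
After op 17 (add /v 28): {"e":41,"hk":40,"i":48,"ifp":34,"v":28}
After op 18 (replace /hk 62): {"e":41,"hk":62,"i":48,"ifp":34,"v":28}
After op 19 (replace /hk 21): {"e":41,"hk":21,"i":48,"ifp":34,"v":28}
Value at /v: 28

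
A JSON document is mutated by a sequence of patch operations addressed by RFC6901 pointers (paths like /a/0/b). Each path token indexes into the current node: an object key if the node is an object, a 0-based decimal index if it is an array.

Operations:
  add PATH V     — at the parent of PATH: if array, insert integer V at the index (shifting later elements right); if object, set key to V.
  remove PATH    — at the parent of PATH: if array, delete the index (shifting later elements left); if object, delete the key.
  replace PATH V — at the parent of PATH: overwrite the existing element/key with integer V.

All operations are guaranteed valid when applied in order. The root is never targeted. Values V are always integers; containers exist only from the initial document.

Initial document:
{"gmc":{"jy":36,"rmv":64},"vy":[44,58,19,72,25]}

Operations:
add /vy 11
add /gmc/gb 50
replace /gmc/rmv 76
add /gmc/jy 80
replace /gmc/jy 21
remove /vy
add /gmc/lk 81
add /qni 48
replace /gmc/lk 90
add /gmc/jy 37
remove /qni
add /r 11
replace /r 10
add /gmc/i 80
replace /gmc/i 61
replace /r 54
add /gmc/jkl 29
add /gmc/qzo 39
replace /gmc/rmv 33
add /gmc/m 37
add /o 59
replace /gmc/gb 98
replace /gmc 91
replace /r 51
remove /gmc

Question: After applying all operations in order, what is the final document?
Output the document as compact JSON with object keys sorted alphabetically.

After op 1 (add /vy 11): {"gmc":{"jy":36,"rmv":64},"vy":11}
After op 2 (add /gmc/gb 50): {"gmc":{"gb":50,"jy":36,"rmv":64},"vy":11}
After op 3 (replace /gmc/rmv 76): {"gmc":{"gb":50,"jy":36,"rmv":76},"vy":11}
After op 4 (add /gmc/jy 80): {"gmc":{"gb":50,"jy":80,"rmv":76},"vy":11}
After op 5 (replace /gmc/jy 21): {"gmc":{"gb":50,"jy":21,"rmv":76},"vy":11}
After op 6 (remove /vy): {"gmc":{"gb":50,"jy":21,"rmv":76}}
After op 7 (add /gmc/lk 81): {"gmc":{"gb":50,"jy":21,"lk":81,"rmv":76}}
After op 8 (add /qni 48): {"gmc":{"gb":50,"jy":21,"lk":81,"rmv":76},"qni":48}
After op 9 (replace /gmc/lk 90): {"gmc":{"gb":50,"jy":21,"lk":90,"rmv":76},"qni":48}
After op 10 (add /gmc/jy 37): {"gmc":{"gb":50,"jy":37,"lk":90,"rmv":76},"qni":48}
After op 11 (remove /qni): {"gmc":{"gb":50,"jy":37,"lk":90,"rmv":76}}
After op 12 (add /r 11): {"gmc":{"gb":50,"jy":37,"lk":90,"rmv":76},"r":11}
After op 13 (replace /r 10): {"gmc":{"gb":50,"jy":37,"lk":90,"rmv":76},"r":10}
After op 14 (add /gmc/i 80): {"gmc":{"gb":50,"i":80,"jy":37,"lk":90,"rmv":76},"r":10}
After op 15 (replace /gmc/i 61): {"gmc":{"gb":50,"i":61,"jy":37,"lk":90,"rmv":76},"r":10}
After op 16 (replace /r 54): {"gmc":{"gb":50,"i":61,"jy":37,"lk":90,"rmv":76},"r":54}
After op 17 (add /gmc/jkl 29): {"gmc":{"gb":50,"i":61,"jkl":29,"jy":37,"lk":90,"rmv":76},"r":54}
After op 18 (add /gmc/qzo 39): {"gmc":{"gb":50,"i":61,"jkl":29,"jy":37,"lk":90,"qzo":39,"rmv":76},"r":54}
After op 19 (replace /gmc/rmv 33): {"gmc":{"gb":50,"i":61,"jkl":29,"jy":37,"lk":90,"qzo":39,"rmv":33},"r":54}
After op 20 (add /gmc/m 37): {"gmc":{"gb":50,"i":61,"jkl":29,"jy":37,"lk":90,"m":37,"qzo":39,"rmv":33},"r":54}
After op 21 (add /o 59): {"gmc":{"gb":50,"i":61,"jkl":29,"jy":37,"lk":90,"m":37,"qzo":39,"rmv":33},"o":59,"r":54}
After op 22 (replace /gmc/gb 98): {"gmc":{"gb":98,"i":61,"jkl":29,"jy":37,"lk":90,"m":37,"qzo":39,"rmv":33},"o":59,"r":54}
After op 23 (replace /gmc 91): {"gmc":91,"o":59,"r":54}
After op 24 (replace /r 51): {"gmc":91,"o":59,"r":51}
After op 25 (remove /gmc): {"o":59,"r":51}

Answer: {"o":59,"r":51}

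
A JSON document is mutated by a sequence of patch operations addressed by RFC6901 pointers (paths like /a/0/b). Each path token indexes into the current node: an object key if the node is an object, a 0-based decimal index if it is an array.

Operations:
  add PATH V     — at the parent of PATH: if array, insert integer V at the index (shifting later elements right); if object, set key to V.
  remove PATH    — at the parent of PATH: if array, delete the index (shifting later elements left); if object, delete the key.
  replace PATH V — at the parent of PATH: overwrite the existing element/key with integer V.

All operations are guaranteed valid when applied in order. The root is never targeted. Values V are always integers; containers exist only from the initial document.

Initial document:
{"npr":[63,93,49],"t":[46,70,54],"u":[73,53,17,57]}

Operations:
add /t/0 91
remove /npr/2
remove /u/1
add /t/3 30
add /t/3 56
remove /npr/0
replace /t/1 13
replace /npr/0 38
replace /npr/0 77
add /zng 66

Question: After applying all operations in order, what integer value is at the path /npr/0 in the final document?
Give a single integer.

After op 1 (add /t/0 91): {"npr":[63,93,49],"t":[91,46,70,54],"u":[73,53,17,57]}
After op 2 (remove /npr/2): {"npr":[63,93],"t":[91,46,70,54],"u":[73,53,17,57]}
After op 3 (remove /u/1): {"npr":[63,93],"t":[91,46,70,54],"u":[73,17,57]}
After op 4 (add /t/3 30): {"npr":[63,93],"t":[91,46,70,30,54],"u":[73,17,57]}
After op 5 (add /t/3 56): {"npr":[63,93],"t":[91,46,70,56,30,54],"u":[73,17,57]}
After op 6 (remove /npr/0): {"npr":[93],"t":[91,46,70,56,30,54],"u":[73,17,57]}
After op 7 (replace /t/1 13): {"npr":[93],"t":[91,13,70,56,30,54],"u":[73,17,57]}
After op 8 (replace /npr/0 38): {"npr":[38],"t":[91,13,70,56,30,54],"u":[73,17,57]}
After op 9 (replace /npr/0 77): {"npr":[77],"t":[91,13,70,56,30,54],"u":[73,17,57]}
After op 10 (add /zng 66): {"npr":[77],"t":[91,13,70,56,30,54],"u":[73,17,57],"zng":66}
Value at /npr/0: 77

Answer: 77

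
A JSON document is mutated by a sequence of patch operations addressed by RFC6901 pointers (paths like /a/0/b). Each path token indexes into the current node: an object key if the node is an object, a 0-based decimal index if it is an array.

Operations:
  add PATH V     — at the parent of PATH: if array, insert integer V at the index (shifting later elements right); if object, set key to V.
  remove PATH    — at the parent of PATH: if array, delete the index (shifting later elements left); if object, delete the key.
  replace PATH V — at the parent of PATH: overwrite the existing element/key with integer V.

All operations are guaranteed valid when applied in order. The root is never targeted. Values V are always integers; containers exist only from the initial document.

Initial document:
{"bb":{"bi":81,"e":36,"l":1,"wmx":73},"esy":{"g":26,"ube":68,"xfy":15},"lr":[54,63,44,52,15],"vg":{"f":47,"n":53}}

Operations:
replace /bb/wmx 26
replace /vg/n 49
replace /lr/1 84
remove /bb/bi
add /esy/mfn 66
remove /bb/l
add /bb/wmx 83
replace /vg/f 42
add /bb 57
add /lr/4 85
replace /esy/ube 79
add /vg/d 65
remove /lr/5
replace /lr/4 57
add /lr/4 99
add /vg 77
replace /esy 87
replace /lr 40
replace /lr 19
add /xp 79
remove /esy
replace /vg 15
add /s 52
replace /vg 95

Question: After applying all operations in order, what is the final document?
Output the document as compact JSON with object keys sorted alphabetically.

Answer: {"bb":57,"lr":19,"s":52,"vg":95,"xp":79}

Derivation:
After op 1 (replace /bb/wmx 26): {"bb":{"bi":81,"e":36,"l":1,"wmx":26},"esy":{"g":26,"ube":68,"xfy":15},"lr":[54,63,44,52,15],"vg":{"f":47,"n":53}}
After op 2 (replace /vg/n 49): {"bb":{"bi":81,"e":36,"l":1,"wmx":26},"esy":{"g":26,"ube":68,"xfy":15},"lr":[54,63,44,52,15],"vg":{"f":47,"n":49}}
After op 3 (replace /lr/1 84): {"bb":{"bi":81,"e":36,"l":1,"wmx":26},"esy":{"g":26,"ube":68,"xfy":15},"lr":[54,84,44,52,15],"vg":{"f":47,"n":49}}
After op 4 (remove /bb/bi): {"bb":{"e":36,"l":1,"wmx":26},"esy":{"g":26,"ube":68,"xfy":15},"lr":[54,84,44,52,15],"vg":{"f":47,"n":49}}
After op 5 (add /esy/mfn 66): {"bb":{"e":36,"l":1,"wmx":26},"esy":{"g":26,"mfn":66,"ube":68,"xfy":15},"lr":[54,84,44,52,15],"vg":{"f":47,"n":49}}
After op 6 (remove /bb/l): {"bb":{"e":36,"wmx":26},"esy":{"g":26,"mfn":66,"ube":68,"xfy":15},"lr":[54,84,44,52,15],"vg":{"f":47,"n":49}}
After op 7 (add /bb/wmx 83): {"bb":{"e":36,"wmx":83},"esy":{"g":26,"mfn":66,"ube":68,"xfy":15},"lr":[54,84,44,52,15],"vg":{"f":47,"n":49}}
After op 8 (replace /vg/f 42): {"bb":{"e":36,"wmx":83},"esy":{"g":26,"mfn":66,"ube":68,"xfy":15},"lr":[54,84,44,52,15],"vg":{"f":42,"n":49}}
After op 9 (add /bb 57): {"bb":57,"esy":{"g":26,"mfn":66,"ube":68,"xfy":15},"lr":[54,84,44,52,15],"vg":{"f":42,"n":49}}
After op 10 (add /lr/4 85): {"bb":57,"esy":{"g":26,"mfn":66,"ube":68,"xfy":15},"lr":[54,84,44,52,85,15],"vg":{"f":42,"n":49}}
After op 11 (replace /esy/ube 79): {"bb":57,"esy":{"g":26,"mfn":66,"ube":79,"xfy":15},"lr":[54,84,44,52,85,15],"vg":{"f":42,"n":49}}
After op 12 (add /vg/d 65): {"bb":57,"esy":{"g":26,"mfn":66,"ube":79,"xfy":15},"lr":[54,84,44,52,85,15],"vg":{"d":65,"f":42,"n":49}}
After op 13 (remove /lr/5): {"bb":57,"esy":{"g":26,"mfn":66,"ube":79,"xfy":15},"lr":[54,84,44,52,85],"vg":{"d":65,"f":42,"n":49}}
After op 14 (replace /lr/4 57): {"bb":57,"esy":{"g":26,"mfn":66,"ube":79,"xfy":15},"lr":[54,84,44,52,57],"vg":{"d":65,"f":42,"n":49}}
After op 15 (add /lr/4 99): {"bb":57,"esy":{"g":26,"mfn":66,"ube":79,"xfy":15},"lr":[54,84,44,52,99,57],"vg":{"d":65,"f":42,"n":49}}
After op 16 (add /vg 77): {"bb":57,"esy":{"g":26,"mfn":66,"ube":79,"xfy":15},"lr":[54,84,44,52,99,57],"vg":77}
After op 17 (replace /esy 87): {"bb":57,"esy":87,"lr":[54,84,44,52,99,57],"vg":77}
After op 18 (replace /lr 40): {"bb":57,"esy":87,"lr":40,"vg":77}
After op 19 (replace /lr 19): {"bb":57,"esy":87,"lr":19,"vg":77}
After op 20 (add /xp 79): {"bb":57,"esy":87,"lr":19,"vg":77,"xp":79}
After op 21 (remove /esy): {"bb":57,"lr":19,"vg":77,"xp":79}
After op 22 (replace /vg 15): {"bb":57,"lr":19,"vg":15,"xp":79}
After op 23 (add /s 52): {"bb":57,"lr":19,"s":52,"vg":15,"xp":79}
After op 24 (replace /vg 95): {"bb":57,"lr":19,"s":52,"vg":95,"xp":79}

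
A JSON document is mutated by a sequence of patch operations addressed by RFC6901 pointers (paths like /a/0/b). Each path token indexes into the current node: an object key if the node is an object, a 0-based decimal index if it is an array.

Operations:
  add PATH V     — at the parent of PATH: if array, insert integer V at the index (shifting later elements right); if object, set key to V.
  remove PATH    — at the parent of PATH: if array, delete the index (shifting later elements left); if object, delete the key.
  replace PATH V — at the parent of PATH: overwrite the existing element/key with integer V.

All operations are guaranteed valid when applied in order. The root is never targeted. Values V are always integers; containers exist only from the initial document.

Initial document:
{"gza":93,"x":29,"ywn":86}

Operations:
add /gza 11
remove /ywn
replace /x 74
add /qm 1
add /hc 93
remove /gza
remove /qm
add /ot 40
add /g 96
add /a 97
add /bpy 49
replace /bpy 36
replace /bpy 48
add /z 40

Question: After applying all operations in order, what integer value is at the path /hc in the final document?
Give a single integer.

After op 1 (add /gza 11): {"gza":11,"x":29,"ywn":86}
After op 2 (remove /ywn): {"gza":11,"x":29}
After op 3 (replace /x 74): {"gza":11,"x":74}
After op 4 (add /qm 1): {"gza":11,"qm":1,"x":74}
After op 5 (add /hc 93): {"gza":11,"hc":93,"qm":1,"x":74}
After op 6 (remove /gza): {"hc":93,"qm":1,"x":74}
After op 7 (remove /qm): {"hc":93,"x":74}
After op 8 (add /ot 40): {"hc":93,"ot":40,"x":74}
After op 9 (add /g 96): {"g":96,"hc":93,"ot":40,"x":74}
After op 10 (add /a 97): {"a":97,"g":96,"hc":93,"ot":40,"x":74}
After op 11 (add /bpy 49): {"a":97,"bpy":49,"g":96,"hc":93,"ot":40,"x":74}
After op 12 (replace /bpy 36): {"a":97,"bpy":36,"g":96,"hc":93,"ot":40,"x":74}
After op 13 (replace /bpy 48): {"a":97,"bpy":48,"g":96,"hc":93,"ot":40,"x":74}
After op 14 (add /z 40): {"a":97,"bpy":48,"g":96,"hc":93,"ot":40,"x":74,"z":40}
Value at /hc: 93

Answer: 93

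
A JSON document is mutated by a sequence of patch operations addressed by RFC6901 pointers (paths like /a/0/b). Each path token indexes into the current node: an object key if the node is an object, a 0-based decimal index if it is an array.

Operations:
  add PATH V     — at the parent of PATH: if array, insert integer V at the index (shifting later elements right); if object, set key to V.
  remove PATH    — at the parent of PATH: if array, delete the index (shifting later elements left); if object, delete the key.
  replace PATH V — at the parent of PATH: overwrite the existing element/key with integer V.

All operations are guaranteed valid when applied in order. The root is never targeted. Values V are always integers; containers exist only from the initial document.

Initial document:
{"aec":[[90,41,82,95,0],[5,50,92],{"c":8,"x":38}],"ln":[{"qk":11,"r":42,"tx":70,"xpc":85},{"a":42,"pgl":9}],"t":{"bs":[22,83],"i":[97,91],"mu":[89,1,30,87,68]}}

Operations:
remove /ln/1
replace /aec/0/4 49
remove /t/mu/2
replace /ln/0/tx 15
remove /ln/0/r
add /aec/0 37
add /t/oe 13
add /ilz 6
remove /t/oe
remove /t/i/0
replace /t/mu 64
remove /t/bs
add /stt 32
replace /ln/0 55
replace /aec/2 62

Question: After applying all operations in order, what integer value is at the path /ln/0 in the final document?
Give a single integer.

Answer: 55

Derivation:
After op 1 (remove /ln/1): {"aec":[[90,41,82,95,0],[5,50,92],{"c":8,"x":38}],"ln":[{"qk":11,"r":42,"tx":70,"xpc":85}],"t":{"bs":[22,83],"i":[97,91],"mu":[89,1,30,87,68]}}
After op 2 (replace /aec/0/4 49): {"aec":[[90,41,82,95,49],[5,50,92],{"c":8,"x":38}],"ln":[{"qk":11,"r":42,"tx":70,"xpc":85}],"t":{"bs":[22,83],"i":[97,91],"mu":[89,1,30,87,68]}}
After op 3 (remove /t/mu/2): {"aec":[[90,41,82,95,49],[5,50,92],{"c":8,"x":38}],"ln":[{"qk":11,"r":42,"tx":70,"xpc":85}],"t":{"bs":[22,83],"i":[97,91],"mu":[89,1,87,68]}}
After op 4 (replace /ln/0/tx 15): {"aec":[[90,41,82,95,49],[5,50,92],{"c":8,"x":38}],"ln":[{"qk":11,"r":42,"tx":15,"xpc":85}],"t":{"bs":[22,83],"i":[97,91],"mu":[89,1,87,68]}}
After op 5 (remove /ln/0/r): {"aec":[[90,41,82,95,49],[5,50,92],{"c":8,"x":38}],"ln":[{"qk":11,"tx":15,"xpc":85}],"t":{"bs":[22,83],"i":[97,91],"mu":[89,1,87,68]}}
After op 6 (add /aec/0 37): {"aec":[37,[90,41,82,95,49],[5,50,92],{"c":8,"x":38}],"ln":[{"qk":11,"tx":15,"xpc":85}],"t":{"bs":[22,83],"i":[97,91],"mu":[89,1,87,68]}}
After op 7 (add /t/oe 13): {"aec":[37,[90,41,82,95,49],[5,50,92],{"c":8,"x":38}],"ln":[{"qk":11,"tx":15,"xpc":85}],"t":{"bs":[22,83],"i":[97,91],"mu":[89,1,87,68],"oe":13}}
After op 8 (add /ilz 6): {"aec":[37,[90,41,82,95,49],[5,50,92],{"c":8,"x":38}],"ilz":6,"ln":[{"qk":11,"tx":15,"xpc":85}],"t":{"bs":[22,83],"i":[97,91],"mu":[89,1,87,68],"oe":13}}
After op 9 (remove /t/oe): {"aec":[37,[90,41,82,95,49],[5,50,92],{"c":8,"x":38}],"ilz":6,"ln":[{"qk":11,"tx":15,"xpc":85}],"t":{"bs":[22,83],"i":[97,91],"mu":[89,1,87,68]}}
After op 10 (remove /t/i/0): {"aec":[37,[90,41,82,95,49],[5,50,92],{"c":8,"x":38}],"ilz":6,"ln":[{"qk":11,"tx":15,"xpc":85}],"t":{"bs":[22,83],"i":[91],"mu":[89,1,87,68]}}
After op 11 (replace /t/mu 64): {"aec":[37,[90,41,82,95,49],[5,50,92],{"c":8,"x":38}],"ilz":6,"ln":[{"qk":11,"tx":15,"xpc":85}],"t":{"bs":[22,83],"i":[91],"mu":64}}
After op 12 (remove /t/bs): {"aec":[37,[90,41,82,95,49],[5,50,92],{"c":8,"x":38}],"ilz":6,"ln":[{"qk":11,"tx":15,"xpc":85}],"t":{"i":[91],"mu":64}}
After op 13 (add /stt 32): {"aec":[37,[90,41,82,95,49],[5,50,92],{"c":8,"x":38}],"ilz":6,"ln":[{"qk":11,"tx":15,"xpc":85}],"stt":32,"t":{"i":[91],"mu":64}}
After op 14 (replace /ln/0 55): {"aec":[37,[90,41,82,95,49],[5,50,92],{"c":8,"x":38}],"ilz":6,"ln":[55],"stt":32,"t":{"i":[91],"mu":64}}
After op 15 (replace /aec/2 62): {"aec":[37,[90,41,82,95,49],62,{"c":8,"x":38}],"ilz":6,"ln":[55],"stt":32,"t":{"i":[91],"mu":64}}
Value at /ln/0: 55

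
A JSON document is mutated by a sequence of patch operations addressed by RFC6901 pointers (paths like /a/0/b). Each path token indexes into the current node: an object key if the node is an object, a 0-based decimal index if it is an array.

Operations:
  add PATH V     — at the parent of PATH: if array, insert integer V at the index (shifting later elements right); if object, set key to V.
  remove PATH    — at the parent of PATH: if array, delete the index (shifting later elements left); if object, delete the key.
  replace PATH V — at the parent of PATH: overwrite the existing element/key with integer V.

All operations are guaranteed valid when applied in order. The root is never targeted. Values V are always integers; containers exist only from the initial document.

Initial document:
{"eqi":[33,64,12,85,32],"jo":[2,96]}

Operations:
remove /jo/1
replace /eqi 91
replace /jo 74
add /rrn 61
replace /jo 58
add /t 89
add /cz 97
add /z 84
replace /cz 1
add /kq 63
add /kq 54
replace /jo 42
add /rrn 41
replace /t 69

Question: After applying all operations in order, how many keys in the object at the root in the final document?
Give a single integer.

Answer: 7

Derivation:
After op 1 (remove /jo/1): {"eqi":[33,64,12,85,32],"jo":[2]}
After op 2 (replace /eqi 91): {"eqi":91,"jo":[2]}
After op 3 (replace /jo 74): {"eqi":91,"jo":74}
After op 4 (add /rrn 61): {"eqi":91,"jo":74,"rrn":61}
After op 5 (replace /jo 58): {"eqi":91,"jo":58,"rrn":61}
After op 6 (add /t 89): {"eqi":91,"jo":58,"rrn":61,"t":89}
After op 7 (add /cz 97): {"cz":97,"eqi":91,"jo":58,"rrn":61,"t":89}
After op 8 (add /z 84): {"cz":97,"eqi":91,"jo":58,"rrn":61,"t":89,"z":84}
After op 9 (replace /cz 1): {"cz":1,"eqi":91,"jo":58,"rrn":61,"t":89,"z":84}
After op 10 (add /kq 63): {"cz":1,"eqi":91,"jo":58,"kq":63,"rrn":61,"t":89,"z":84}
After op 11 (add /kq 54): {"cz":1,"eqi":91,"jo":58,"kq":54,"rrn":61,"t":89,"z":84}
After op 12 (replace /jo 42): {"cz":1,"eqi":91,"jo":42,"kq":54,"rrn":61,"t":89,"z":84}
After op 13 (add /rrn 41): {"cz":1,"eqi":91,"jo":42,"kq":54,"rrn":41,"t":89,"z":84}
After op 14 (replace /t 69): {"cz":1,"eqi":91,"jo":42,"kq":54,"rrn":41,"t":69,"z":84}
Size at the root: 7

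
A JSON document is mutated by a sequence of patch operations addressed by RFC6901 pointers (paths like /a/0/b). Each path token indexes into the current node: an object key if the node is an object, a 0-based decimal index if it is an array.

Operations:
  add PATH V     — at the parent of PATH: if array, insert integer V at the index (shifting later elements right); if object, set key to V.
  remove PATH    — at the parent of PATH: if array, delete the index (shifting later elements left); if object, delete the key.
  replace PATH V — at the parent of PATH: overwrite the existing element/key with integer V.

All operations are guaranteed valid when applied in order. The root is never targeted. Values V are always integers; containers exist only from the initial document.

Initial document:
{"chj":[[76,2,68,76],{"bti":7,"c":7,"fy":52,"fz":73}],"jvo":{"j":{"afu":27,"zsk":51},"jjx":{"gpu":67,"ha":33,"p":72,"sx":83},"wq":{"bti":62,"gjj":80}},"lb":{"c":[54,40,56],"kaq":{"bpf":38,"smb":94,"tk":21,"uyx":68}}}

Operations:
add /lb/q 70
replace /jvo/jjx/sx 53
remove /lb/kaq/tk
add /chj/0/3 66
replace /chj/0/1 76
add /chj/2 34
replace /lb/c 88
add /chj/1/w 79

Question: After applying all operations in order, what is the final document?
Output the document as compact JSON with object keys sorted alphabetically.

Answer: {"chj":[[76,76,68,66,76],{"bti":7,"c":7,"fy":52,"fz":73,"w":79},34],"jvo":{"j":{"afu":27,"zsk":51},"jjx":{"gpu":67,"ha":33,"p":72,"sx":53},"wq":{"bti":62,"gjj":80}},"lb":{"c":88,"kaq":{"bpf":38,"smb":94,"uyx":68},"q":70}}

Derivation:
After op 1 (add /lb/q 70): {"chj":[[76,2,68,76],{"bti":7,"c":7,"fy":52,"fz":73}],"jvo":{"j":{"afu":27,"zsk":51},"jjx":{"gpu":67,"ha":33,"p":72,"sx":83},"wq":{"bti":62,"gjj":80}},"lb":{"c":[54,40,56],"kaq":{"bpf":38,"smb":94,"tk":21,"uyx":68},"q":70}}
After op 2 (replace /jvo/jjx/sx 53): {"chj":[[76,2,68,76],{"bti":7,"c":7,"fy":52,"fz":73}],"jvo":{"j":{"afu":27,"zsk":51},"jjx":{"gpu":67,"ha":33,"p":72,"sx":53},"wq":{"bti":62,"gjj":80}},"lb":{"c":[54,40,56],"kaq":{"bpf":38,"smb":94,"tk":21,"uyx":68},"q":70}}
After op 3 (remove /lb/kaq/tk): {"chj":[[76,2,68,76],{"bti":7,"c":7,"fy":52,"fz":73}],"jvo":{"j":{"afu":27,"zsk":51},"jjx":{"gpu":67,"ha":33,"p":72,"sx":53},"wq":{"bti":62,"gjj":80}},"lb":{"c":[54,40,56],"kaq":{"bpf":38,"smb":94,"uyx":68},"q":70}}
After op 4 (add /chj/0/3 66): {"chj":[[76,2,68,66,76],{"bti":7,"c":7,"fy":52,"fz":73}],"jvo":{"j":{"afu":27,"zsk":51},"jjx":{"gpu":67,"ha":33,"p":72,"sx":53},"wq":{"bti":62,"gjj":80}},"lb":{"c":[54,40,56],"kaq":{"bpf":38,"smb":94,"uyx":68},"q":70}}
After op 5 (replace /chj/0/1 76): {"chj":[[76,76,68,66,76],{"bti":7,"c":7,"fy":52,"fz":73}],"jvo":{"j":{"afu":27,"zsk":51},"jjx":{"gpu":67,"ha":33,"p":72,"sx":53},"wq":{"bti":62,"gjj":80}},"lb":{"c":[54,40,56],"kaq":{"bpf":38,"smb":94,"uyx":68},"q":70}}
After op 6 (add /chj/2 34): {"chj":[[76,76,68,66,76],{"bti":7,"c":7,"fy":52,"fz":73},34],"jvo":{"j":{"afu":27,"zsk":51},"jjx":{"gpu":67,"ha":33,"p":72,"sx":53},"wq":{"bti":62,"gjj":80}},"lb":{"c":[54,40,56],"kaq":{"bpf":38,"smb":94,"uyx":68},"q":70}}
After op 7 (replace /lb/c 88): {"chj":[[76,76,68,66,76],{"bti":7,"c":7,"fy":52,"fz":73},34],"jvo":{"j":{"afu":27,"zsk":51},"jjx":{"gpu":67,"ha":33,"p":72,"sx":53},"wq":{"bti":62,"gjj":80}},"lb":{"c":88,"kaq":{"bpf":38,"smb":94,"uyx":68},"q":70}}
After op 8 (add /chj/1/w 79): {"chj":[[76,76,68,66,76],{"bti":7,"c":7,"fy":52,"fz":73,"w":79},34],"jvo":{"j":{"afu":27,"zsk":51},"jjx":{"gpu":67,"ha":33,"p":72,"sx":53},"wq":{"bti":62,"gjj":80}},"lb":{"c":88,"kaq":{"bpf":38,"smb":94,"uyx":68},"q":70}}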